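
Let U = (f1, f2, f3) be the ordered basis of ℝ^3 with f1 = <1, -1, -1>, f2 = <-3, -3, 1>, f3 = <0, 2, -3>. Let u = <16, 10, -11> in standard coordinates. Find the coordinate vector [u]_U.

Write u = c_1 f1 + ... + c_3 f3 and solve for the c_i.
Gaussian elimination on [M | u] yields c = (4, -4, 1).
Check: 4f1 - 4f2 + f3 = <16, 10, -11>.

<4, -4, 1>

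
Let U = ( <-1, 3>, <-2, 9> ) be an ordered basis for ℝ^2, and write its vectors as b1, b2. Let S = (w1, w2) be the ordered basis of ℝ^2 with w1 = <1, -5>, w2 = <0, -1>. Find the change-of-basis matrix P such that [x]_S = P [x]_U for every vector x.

Column j of P is [bj]_S, since P maps U-coordinates to S-coordinates.
Expressing b1 in S: b1 = -w1 + 2w2, so column 1 of P is <-1, 2>.
Doing the same for each bj gives P = [[-1, -2], [2, 1]].

[[-1, -2], [2, 1]]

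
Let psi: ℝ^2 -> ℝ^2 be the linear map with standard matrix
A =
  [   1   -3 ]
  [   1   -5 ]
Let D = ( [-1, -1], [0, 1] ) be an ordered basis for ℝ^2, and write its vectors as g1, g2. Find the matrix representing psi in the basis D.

[[-2, 3], [2, -2]]

Let P have columns g1, g2. Then [psi]_D = P^(-1) A P.
Here det P = -1, so P^(-1) is integer; computing A P first and then P^(-1)(A P) gives [[-2, 3], [2, -2]].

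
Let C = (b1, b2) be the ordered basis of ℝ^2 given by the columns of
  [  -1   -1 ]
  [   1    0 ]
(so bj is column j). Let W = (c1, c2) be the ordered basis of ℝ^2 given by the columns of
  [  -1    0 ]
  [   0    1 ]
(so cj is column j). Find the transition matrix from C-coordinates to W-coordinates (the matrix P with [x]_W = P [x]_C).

[[1, 1], [1, 0]]

Take x = bj: its C-coordinates are the j-th standard unit vector, so P e_j — column j of P — equals [bj]_W.
b1 = c1 + c2, giving column 1 = [1, 1]; repeating for each j gives P = [[1, 1], [1, 0]].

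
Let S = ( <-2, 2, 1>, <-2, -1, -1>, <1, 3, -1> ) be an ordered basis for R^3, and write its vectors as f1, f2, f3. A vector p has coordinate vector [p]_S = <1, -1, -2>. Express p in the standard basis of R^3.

The coordinates say p = f1 - f2 - 2f3; adding the scaled basis vectors gives <-2, -3, 4>.

<-2, -3, 4>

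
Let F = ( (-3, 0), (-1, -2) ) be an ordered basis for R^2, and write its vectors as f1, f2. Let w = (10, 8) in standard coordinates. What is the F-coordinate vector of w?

[w]_F is the unique c with M c = w, where M has columns f1, f2.
System: -3c_1 - c_2 = 10, 0c_1 - 2c_2 = 8; solving gives c_1 = -2, c_2 = -4.
Check: -2f1 - 4f2 = (10, 8).

(-2, -4)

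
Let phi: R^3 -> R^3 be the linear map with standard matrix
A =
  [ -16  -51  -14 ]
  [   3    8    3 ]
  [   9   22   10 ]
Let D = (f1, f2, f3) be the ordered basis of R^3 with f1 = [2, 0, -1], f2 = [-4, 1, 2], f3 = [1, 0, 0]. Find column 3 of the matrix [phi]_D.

[-3, 3, 2]

Column 3 of [phi]_D is the D-coordinate vector of phi(f3).
In standard coordinates phi(f3) = A f3 = [-16, 3, 9].
Converting to D: [-16, 3, 9] = -3f1 + 3f2 + 2f3, so the coordinate vector is [-3, 3, 2].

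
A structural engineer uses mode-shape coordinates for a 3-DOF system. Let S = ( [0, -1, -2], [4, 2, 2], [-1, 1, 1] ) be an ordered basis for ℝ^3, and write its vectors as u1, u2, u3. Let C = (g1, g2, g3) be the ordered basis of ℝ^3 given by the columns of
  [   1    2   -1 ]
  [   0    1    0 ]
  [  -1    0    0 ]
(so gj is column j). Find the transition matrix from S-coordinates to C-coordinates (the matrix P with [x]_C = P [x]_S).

Take x = uj: its S-coordinates are the j-th standard unit vector, so P e_j — column j of P — equals [uj]_C.
u1 = 2g1 - g2 + 0·g3, giving column 1 = [2, -1, 0]; repeating for each j gives P = [[2, -2, -1], [-1, 2, 1], [0, -2, 2]].

[[2, -2, -1], [-1, 2, 1], [0, -2, 2]]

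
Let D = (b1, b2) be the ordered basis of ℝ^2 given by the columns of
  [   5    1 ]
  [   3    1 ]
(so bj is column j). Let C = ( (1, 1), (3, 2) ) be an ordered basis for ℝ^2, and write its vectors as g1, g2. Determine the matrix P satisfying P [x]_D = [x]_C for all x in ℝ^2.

Take x = bj: its D-coordinates are the j-th standard unit vector, so P e_j — column j of P — equals [bj]_C.
b1 = -g1 + 2g2, giving column 1 = (-1, 2); repeating for each j gives P = [[-1, 1], [2, 0]].

[[-1, 1], [2, 0]]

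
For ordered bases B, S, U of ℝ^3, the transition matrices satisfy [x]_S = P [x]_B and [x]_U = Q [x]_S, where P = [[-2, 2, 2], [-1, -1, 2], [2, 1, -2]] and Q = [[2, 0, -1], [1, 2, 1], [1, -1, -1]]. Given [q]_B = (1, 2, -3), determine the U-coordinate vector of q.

Apply P to get S-coordinates (-4, -9, 10), then Q to get U-coordinates.
The result is [q]_U = (-18, -12, -5).

(-18, -12, -5)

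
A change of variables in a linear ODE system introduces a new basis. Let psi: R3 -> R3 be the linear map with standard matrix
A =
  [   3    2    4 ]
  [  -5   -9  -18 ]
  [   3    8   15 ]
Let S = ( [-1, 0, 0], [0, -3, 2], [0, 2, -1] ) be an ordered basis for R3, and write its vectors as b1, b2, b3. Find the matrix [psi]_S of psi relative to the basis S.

The j-th column of [psi]_S is [psi(bj)]_S.
psi(b1) = A b1 = [-3, 5, -3] = 3b1 - b2 + b3, so column 1 is [3, -1, 1].
Repeating for b2, b3 and assembling the columns gives [[3, -2, 0], [-1, 3, 2], [1, 0, 3]].

[[3, -2, 0], [-1, 3, 2], [1, 0, 3]]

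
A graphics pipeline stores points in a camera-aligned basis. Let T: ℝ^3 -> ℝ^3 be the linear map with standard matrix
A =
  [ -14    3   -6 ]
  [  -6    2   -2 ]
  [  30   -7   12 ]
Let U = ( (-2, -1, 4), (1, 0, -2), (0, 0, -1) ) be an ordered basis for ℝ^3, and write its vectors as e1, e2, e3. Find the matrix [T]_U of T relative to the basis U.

[[-2, 2, -2], [-3, 2, 2], [3, -2, 0]]

With P the matrix whose columns are e1, ..., e3, [T]_U = P^(-1) A P.
Column by column: T(e1) = A e1 = (1, 2, -5); its U-coordinates (-2, -3, 3) give column 1.
Continuing for each basis vector yields [T]_U = [[-2, 2, -2], [-3, 2, 2], [3, -2, 0]].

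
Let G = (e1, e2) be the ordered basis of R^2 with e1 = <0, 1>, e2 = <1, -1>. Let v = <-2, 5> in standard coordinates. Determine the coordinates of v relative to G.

[v]_G is the unique c with M c = v, where M has columns e1, e2.
System: 0c_1 + c_2 = -2, c_1 - c_2 = 5; solving gives c_1 = 3, c_2 = -2.
Check: 3e1 - 2e2 = <-2, 5>.

<3, -2>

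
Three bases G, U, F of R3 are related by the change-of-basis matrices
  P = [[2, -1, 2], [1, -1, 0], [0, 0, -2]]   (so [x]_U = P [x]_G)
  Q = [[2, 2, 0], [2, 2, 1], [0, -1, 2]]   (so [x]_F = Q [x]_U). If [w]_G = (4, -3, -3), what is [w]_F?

Apply P to get U-coordinates (5, 7, 6), then Q to get F-coordinates.
The result is [w]_F = (24, 30, 5).

(24, 30, 5)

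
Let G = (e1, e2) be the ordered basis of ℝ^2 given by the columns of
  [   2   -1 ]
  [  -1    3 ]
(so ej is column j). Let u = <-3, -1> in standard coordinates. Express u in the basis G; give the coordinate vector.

We seek scalars with c_1 e1 + c_2 e2 = u; equivalently solve M c = u where the columns of M are e1, e2.
System: 2c_1 - c_2 = -3, -c_1 + 3c_2 = -1; solving gives c_1 = -2, c_2 = -1.
Check: -2e1 - e2 = <-3, -1>.

<-2, -1>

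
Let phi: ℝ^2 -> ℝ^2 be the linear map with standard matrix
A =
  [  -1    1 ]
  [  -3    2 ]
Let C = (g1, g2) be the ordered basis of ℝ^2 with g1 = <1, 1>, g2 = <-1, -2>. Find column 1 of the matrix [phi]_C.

Column 1 of [phi]_C is the C-coordinate vector of phi(g1).
In standard coordinates phi(g1) = A g1 = <0, -1>.
Converting to C: <0, -1> = g1 + g2, so the coordinate vector is <1, 1>.

<1, 1>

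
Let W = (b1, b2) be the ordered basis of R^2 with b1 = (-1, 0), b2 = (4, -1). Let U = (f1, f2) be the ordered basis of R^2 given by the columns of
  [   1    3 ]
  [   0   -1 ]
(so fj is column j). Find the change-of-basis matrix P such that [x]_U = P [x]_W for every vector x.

[[-1, 1], [0, 1]]

Take x = bj: its W-coordinates are the j-th standard unit vector, so P e_j — column j of P — equals [bj]_U.
b1 = -f1 + 0·f2, giving column 1 = (-1, 0); repeating for each j gives P = [[-1, 1], [0, 1]].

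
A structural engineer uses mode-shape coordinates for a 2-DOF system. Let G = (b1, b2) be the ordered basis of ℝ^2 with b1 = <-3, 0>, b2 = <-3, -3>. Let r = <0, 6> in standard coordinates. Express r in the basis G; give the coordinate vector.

Write r = c_1 b1 + c_2 b2 and solve for the c_i.
System: -3c_1 - 3c_2 = 0, 0c_1 - 3c_2 = 6; solving gives c_1 = 2, c_2 = -2.
Check: 2b1 - 2b2 = <0, 6>.

<2, -2>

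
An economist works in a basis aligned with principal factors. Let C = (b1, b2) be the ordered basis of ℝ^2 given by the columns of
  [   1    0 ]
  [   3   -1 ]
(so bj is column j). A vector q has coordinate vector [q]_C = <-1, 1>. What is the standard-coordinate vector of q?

By definition q = -b1 + b2.
Summing componentwise gives <-1, -4>.

<-1, -4>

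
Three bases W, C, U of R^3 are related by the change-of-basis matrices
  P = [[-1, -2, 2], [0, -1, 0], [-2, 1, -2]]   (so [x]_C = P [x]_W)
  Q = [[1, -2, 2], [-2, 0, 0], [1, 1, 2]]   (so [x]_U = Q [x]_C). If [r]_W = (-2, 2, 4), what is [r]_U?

(6, -12, 0)

First [r]_C = P [r]_W = (6, -2, -2).
Then [r]_U = Q [r]_C = (6, -12, 0).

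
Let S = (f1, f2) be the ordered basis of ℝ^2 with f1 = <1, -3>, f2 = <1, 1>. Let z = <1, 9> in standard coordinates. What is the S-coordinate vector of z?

Write z = c_1 f1 + c_2 f2 and solve for the c_i.
System: c_1 + c_2 = 1, -3c_1 + c_2 = 9; solving gives c_1 = -2, c_2 = 3.
Check: -2f1 + 3f2 = <1, 9>.

<-2, 3>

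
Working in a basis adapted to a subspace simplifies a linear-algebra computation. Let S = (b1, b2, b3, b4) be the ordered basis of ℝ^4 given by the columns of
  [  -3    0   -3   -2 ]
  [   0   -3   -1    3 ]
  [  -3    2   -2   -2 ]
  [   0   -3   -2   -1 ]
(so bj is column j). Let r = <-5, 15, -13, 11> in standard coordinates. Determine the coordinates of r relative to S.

<1, -4, 0, 1>

We seek scalars with c_1 b1 + ... + c_4 b4 = r; equivalently solve M c = r where the columns of M are b1, ..., b4.
Solving this 4x4 system gives c = (1, -4, 0, 1).
Check: b1 - 4b2 + 0·b3 + b4 = <-5, 15, -13, 11>.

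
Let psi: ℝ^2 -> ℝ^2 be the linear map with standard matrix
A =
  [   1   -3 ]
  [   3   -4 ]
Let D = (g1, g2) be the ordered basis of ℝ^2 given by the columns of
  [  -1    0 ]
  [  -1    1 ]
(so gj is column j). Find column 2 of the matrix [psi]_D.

<3, -1>

Compute psi(g2) = A g2 = <-3, -4> in standard coordinates.
Then write this in D-coordinates: solve for y in y_1 g1 + y_2 g2 = <-3, -4>.
This gives y = <3, -1>, which is column 2 of [psi]_D.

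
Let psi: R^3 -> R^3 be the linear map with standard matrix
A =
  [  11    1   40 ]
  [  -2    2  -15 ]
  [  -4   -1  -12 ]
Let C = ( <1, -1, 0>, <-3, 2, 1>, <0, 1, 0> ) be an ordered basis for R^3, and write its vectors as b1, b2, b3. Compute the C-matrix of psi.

Let P have columns b1, ..., b3. Then [psi]_C = P^(-1) A P.
Here det P = -1, so P^(-1) is integer; computing A P first and then P^(-1)(A P) gives [[1, 3, -2], [-3, -2, -1], [3, 2, 2]].

[[1, 3, -2], [-3, -2, -1], [3, 2, 2]]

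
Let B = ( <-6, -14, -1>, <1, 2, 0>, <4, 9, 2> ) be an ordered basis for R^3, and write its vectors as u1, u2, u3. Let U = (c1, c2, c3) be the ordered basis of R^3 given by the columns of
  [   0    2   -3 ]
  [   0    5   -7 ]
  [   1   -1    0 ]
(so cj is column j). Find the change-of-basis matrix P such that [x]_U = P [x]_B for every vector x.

[[-1, -1, 1], [0, -1, -1], [2, -1, -2]]

Take x = uj: its B-coordinates are the j-th standard unit vector, so P e_j — column j of P — equals [uj]_U.
u1 = -c1 + 0·c2 + 2c3, giving column 1 = <-1, 0, 2>; repeating for each j gives P = [[-1, -1, 1], [0, -1, -1], [2, -1, -2]].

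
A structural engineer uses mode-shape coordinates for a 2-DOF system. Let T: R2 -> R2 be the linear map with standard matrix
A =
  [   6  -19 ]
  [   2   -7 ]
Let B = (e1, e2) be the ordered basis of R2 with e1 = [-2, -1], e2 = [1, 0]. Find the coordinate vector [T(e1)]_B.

Column 1 of [T]_B is the B-coordinate vector of T(e1).
In standard coordinates T(e1) = A e1 = [7, 3].
Converting to B: [7, 3] = -3e1 + e2, so the coordinate vector is [-3, 1].

[-3, 1]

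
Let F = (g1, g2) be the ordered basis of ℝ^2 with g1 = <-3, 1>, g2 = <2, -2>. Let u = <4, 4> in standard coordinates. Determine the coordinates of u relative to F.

Write u = c_1 g1 + c_2 g2 and solve for the c_i.
System: -3c_1 + 2c_2 = 4, c_1 - 2c_2 = 4; solving gives c_1 = -4, c_2 = -4.
Check: -4g1 - 4g2 = <4, 4>.

<-4, -4>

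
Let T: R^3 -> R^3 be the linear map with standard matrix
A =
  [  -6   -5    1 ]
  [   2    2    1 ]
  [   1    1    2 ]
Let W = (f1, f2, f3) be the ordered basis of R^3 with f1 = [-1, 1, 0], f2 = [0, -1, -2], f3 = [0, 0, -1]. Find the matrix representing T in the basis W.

[[-1, -3, 1], [-1, 1, 2], [2, 3, -2]]

With P the matrix whose columns are f1, ..., f3, [T]_W = P^(-1) A P.
Column by column: T(f1) = A f1 = [1, 0, 0]; its W-coordinates [-1, -1, 2] give column 1.
Continuing for each basis vector yields [T]_W = [[-1, -3, 1], [-1, 1, 2], [2, 3, -2]].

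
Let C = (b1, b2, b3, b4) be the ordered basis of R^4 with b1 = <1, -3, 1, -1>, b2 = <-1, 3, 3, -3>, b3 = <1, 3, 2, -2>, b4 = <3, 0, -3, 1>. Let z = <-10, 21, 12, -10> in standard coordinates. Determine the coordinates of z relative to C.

[z]_C is the unique c with M c = z, where M has columns b1, ..., b4.
Row-reducing the augmented matrix [M | z] gives c = (-3, 4, 0, -1).
Check: -3b1 + 4b2 + 0·b3 - b4 = <-10, 21, 12, -10>.

<-3, 4, 0, -1>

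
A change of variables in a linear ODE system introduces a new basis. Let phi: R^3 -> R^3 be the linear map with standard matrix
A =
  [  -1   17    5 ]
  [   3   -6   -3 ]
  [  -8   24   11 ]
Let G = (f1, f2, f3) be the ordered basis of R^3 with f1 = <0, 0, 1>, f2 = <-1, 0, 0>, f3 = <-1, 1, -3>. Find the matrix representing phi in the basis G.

[[2, -1, -1], [-2, 2, -3], [-3, -3, 0]]

With P the matrix whose columns are f1, ..., f3, [phi]_G = P^(-1) A P.
Column by column: phi(f1) = A f1 = <5, -3, 11>; its G-coordinates <2, -2, -3> give column 1.
Continuing for each basis vector yields [phi]_G = [[2, -1, -1], [-2, 2, -3], [-3, -3, 0]].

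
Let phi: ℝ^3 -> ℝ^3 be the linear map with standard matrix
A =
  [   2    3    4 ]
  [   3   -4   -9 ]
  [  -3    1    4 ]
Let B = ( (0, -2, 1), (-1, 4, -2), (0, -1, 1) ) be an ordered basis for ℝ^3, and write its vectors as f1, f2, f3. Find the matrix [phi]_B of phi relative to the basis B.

The j-th column of [phi]_B is [phi(fj)]_B.
phi(f1) = A f1 = (-2, -1, 2) = 3f1 + 2f2 + 3f3, so column 1 is (3, 2, 3).
Repeating for f2, f3 and assembling the columns gives [[3, -2, 0], [2, -2, -1], [3, -3, 1]].

[[3, -2, 0], [2, -2, -1], [3, -3, 1]]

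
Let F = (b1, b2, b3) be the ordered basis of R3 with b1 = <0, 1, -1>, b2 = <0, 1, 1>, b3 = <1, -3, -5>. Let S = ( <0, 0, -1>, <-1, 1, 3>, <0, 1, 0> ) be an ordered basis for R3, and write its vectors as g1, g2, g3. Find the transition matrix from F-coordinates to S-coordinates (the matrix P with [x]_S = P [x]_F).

[[1, -1, 2], [0, 0, -1], [1, 1, -2]]

Take x = bj: its F-coordinates are the j-th standard unit vector, so P e_j — column j of P — equals [bj]_S.
b1 = g1 + 0·g2 + g3, giving column 1 = <1, 0, 1>; repeating for each j gives P = [[1, -1, 2], [0, 0, -1], [1, 1, -2]].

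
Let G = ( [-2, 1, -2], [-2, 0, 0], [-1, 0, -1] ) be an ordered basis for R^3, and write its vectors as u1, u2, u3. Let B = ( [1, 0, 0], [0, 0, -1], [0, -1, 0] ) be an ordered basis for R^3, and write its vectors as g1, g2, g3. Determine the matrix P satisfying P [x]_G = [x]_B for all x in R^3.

[[-2, -2, -1], [2, 0, 1], [-1, 0, 0]]

Let M have columns uj and N have columns gj. Then for every x, N [x]_B = x = M [x]_G, so P = N^(-1) M.
Since det N = -1, N^(-1) has integer entries; multiplying gives P = [[-2, -2, -1], [2, 0, 1], [-1, 0, 0]].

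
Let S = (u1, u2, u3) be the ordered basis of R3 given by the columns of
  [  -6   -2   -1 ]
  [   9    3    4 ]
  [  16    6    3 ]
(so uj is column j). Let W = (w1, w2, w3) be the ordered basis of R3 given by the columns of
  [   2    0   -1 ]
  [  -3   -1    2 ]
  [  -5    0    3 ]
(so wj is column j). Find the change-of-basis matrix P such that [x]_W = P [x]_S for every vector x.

Take x = uj: its S-coordinates are the j-th standard unit vector, so P e_j — column j of P — equals [uj]_W.
u1 = -2w1 + w2 + 2w3, giving column 1 = <-2, 1, 2>; repeating for each j gives P = [[-2, 0, 0], [1, 1, -2], [2, 2, 1]].

[[-2, 0, 0], [1, 1, -2], [2, 2, 1]]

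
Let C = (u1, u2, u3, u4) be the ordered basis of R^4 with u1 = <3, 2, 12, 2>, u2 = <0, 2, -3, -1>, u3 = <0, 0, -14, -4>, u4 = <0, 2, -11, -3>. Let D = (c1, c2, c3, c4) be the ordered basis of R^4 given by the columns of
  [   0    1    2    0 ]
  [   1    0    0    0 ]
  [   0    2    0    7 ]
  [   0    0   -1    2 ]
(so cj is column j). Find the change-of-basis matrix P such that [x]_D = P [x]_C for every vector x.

Let M have columns uj and N have columns cj. Then for every x, N [x]_D = x = M [x]_C, so P = N^(-1) M.
Since det N = 1, N^(-1) has integer entries; multiplying gives P = [[2, 2, 0, 2], [-1, 2, 0, -2], [2, -1, 0, 1], [2, -1, -2, -1]].

[[2, 2, 0, 2], [-1, 2, 0, -2], [2, -1, 0, 1], [2, -1, -2, -1]]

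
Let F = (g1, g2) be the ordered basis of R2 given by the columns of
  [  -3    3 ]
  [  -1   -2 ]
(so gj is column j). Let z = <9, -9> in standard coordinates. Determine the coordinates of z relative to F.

[z]_F is the unique c with M c = z, where M has columns g1, g2.
System: -3c_1 + 3c_2 = 9, -c_1 - 2c_2 = -9; solving gives c_1 = 1, c_2 = 4.
Check: g1 + 4g2 = <9, -9>.

<1, 4>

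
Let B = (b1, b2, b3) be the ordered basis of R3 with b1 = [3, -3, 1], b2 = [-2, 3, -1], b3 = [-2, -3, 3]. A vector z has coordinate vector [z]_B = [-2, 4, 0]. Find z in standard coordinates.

[-14, 18, -6]

By definition z = -2b1 + 4b2 + 0·b3.
Summing componentwise gives [-14, 18, -6].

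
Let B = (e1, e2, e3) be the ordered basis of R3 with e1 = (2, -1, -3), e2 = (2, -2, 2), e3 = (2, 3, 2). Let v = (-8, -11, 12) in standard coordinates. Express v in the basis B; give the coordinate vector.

(-4, 3, -3)

[v]_B is the unique c with M c = v, where M has columns e1, ..., e3.
Row-reducing the augmented matrix [M | v] gives c = (-4, 3, -3).
Check: -4e1 + 3e2 - 3e3 = (-8, -11, 12).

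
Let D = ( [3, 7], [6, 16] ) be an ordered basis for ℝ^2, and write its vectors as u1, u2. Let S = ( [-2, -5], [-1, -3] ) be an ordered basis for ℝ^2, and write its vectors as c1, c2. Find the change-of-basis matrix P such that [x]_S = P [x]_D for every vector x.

Let M have columns uj and N have columns cj. Then for every x, N [x]_S = x = M [x]_D, so P = N^(-1) M.
Since det N = 1, N^(-1) has integer entries; multiplying gives P = [[-2, -2], [1, -2]].

[[-2, -2], [1, -2]]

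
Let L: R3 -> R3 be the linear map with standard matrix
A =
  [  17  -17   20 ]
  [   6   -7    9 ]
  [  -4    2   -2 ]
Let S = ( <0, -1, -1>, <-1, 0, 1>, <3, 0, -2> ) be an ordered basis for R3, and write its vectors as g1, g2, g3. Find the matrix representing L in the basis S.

[[2, -3, 0], [0, 3, -2], [-1, 2, 3]]

Let P have columns g1, ..., g3. Then [L]_S = P^(-1) A P.
Here det P = -1, so P^(-1) is integer; computing A P first and then P^(-1)(A P) gives [[2, -3, 0], [0, 3, -2], [-1, 2, 3]].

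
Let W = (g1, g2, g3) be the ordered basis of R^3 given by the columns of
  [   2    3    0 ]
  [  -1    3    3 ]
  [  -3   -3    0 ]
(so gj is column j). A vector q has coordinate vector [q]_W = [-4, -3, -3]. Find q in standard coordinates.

The coordinates say q = -4g1 - 3g2 - 3g3; adding the scaled basis vectors gives [-17, -14, 21].

[-17, -14, 21]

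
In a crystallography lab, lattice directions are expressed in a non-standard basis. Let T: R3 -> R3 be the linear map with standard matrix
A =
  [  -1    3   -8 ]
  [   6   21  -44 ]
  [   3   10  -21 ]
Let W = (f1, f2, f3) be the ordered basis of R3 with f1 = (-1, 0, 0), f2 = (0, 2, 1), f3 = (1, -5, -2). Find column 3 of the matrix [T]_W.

Column 3 of [T]_W is the W-coordinate vector of T(f3).
In standard coordinates T(f3) = A f3 = (0, -11, -5).
Converting to W: (0, -11, -5) = f1 - 3f2 + f3, so the coordinate vector is (1, -3, 1).

(1, -3, 1)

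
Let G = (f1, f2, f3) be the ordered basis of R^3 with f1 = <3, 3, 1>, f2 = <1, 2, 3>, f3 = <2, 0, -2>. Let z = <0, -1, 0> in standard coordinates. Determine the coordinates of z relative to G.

Write z = c_1 f1 + ... + c_3 f3 and solve for the c_i.
Solving this 3x3 system gives c = (-1, 1, 1).
Check: -f1 + f2 + f3 = <0, -1, 0>.

<-1, 1, 1>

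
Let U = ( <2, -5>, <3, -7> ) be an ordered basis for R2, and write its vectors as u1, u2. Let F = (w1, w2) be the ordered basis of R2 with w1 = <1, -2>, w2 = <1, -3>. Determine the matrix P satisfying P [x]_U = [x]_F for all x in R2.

[[1, 2], [1, 1]]

Take x = uj: its U-coordinates are the j-th standard unit vector, so P e_j — column j of P — equals [uj]_F.
u1 = w1 + w2, giving column 1 = <1, 1>; repeating for each j gives P = [[1, 2], [1, 1]].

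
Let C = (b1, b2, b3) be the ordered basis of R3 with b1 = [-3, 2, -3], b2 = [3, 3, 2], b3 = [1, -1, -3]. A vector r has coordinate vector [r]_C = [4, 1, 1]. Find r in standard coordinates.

By definition r = 4b1 + b2 + b3.
Summing componentwise gives [-8, 10, -13].

[-8, 10, -13]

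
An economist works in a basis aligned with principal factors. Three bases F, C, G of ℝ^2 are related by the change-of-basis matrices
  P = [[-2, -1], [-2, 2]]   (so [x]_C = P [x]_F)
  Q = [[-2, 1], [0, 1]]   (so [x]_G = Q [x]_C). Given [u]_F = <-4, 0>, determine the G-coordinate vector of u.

<-8, 8>

Composing the changes, [u]_G = Q P [u]_F.
Q P = [[2, 4], [-2, 2]]; applying this to <-4, 0> gives <-8, 8>.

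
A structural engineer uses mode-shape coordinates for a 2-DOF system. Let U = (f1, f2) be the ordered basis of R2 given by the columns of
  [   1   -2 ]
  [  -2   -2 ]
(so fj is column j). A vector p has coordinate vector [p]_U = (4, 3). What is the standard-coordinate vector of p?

(-2, -14)

By definition p = 4f1 + 3f2.
Summing componentwise gives (-2, -14).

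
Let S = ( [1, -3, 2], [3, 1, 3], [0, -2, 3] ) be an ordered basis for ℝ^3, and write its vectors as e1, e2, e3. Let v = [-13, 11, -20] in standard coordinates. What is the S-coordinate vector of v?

[v]_S is the unique c with M c = v, where M has columns e1, ..., e3.
Gaussian elimination on [M | v] yields c = (-4, -3, -1).
Check: -4e1 - 3e2 - e3 = [-13, 11, -20].

[-4, -3, -1]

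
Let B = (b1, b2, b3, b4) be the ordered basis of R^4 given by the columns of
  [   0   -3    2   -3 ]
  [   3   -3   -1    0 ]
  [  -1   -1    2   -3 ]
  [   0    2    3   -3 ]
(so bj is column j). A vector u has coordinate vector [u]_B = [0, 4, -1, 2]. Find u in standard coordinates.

u = M [u]_B, where M has columns b1, ..., b4.
Carrying out the matrix-vector product, u = [-20, -11, -12, -1].

[-20, -11, -12, -1]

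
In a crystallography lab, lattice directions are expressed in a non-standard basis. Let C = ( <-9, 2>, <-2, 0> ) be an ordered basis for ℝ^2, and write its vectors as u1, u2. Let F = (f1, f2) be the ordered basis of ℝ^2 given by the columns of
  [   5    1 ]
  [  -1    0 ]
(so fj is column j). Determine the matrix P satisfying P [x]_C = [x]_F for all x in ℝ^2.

[[-2, 0], [1, -2]]

Let M have columns uj and N have columns fj. Then for every x, N [x]_F = x = M [x]_C, so P = N^(-1) M.
Since det N = 1, N^(-1) has integer entries; multiplying gives P = [[-2, 0], [1, -2]].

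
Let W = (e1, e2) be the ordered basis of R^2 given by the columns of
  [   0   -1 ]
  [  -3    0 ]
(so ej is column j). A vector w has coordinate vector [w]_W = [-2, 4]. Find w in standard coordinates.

w = M [w]_W, where M has columns e1, e2.
Carrying out the matrix-vector product, w = [-4, 6].

[-4, 6]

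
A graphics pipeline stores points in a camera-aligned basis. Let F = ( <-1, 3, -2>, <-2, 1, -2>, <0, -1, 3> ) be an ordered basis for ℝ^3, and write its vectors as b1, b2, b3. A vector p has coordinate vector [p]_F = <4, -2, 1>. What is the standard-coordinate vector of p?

p = M [p]_F, where M has columns b1, ..., b3.
Carrying out the matrix-vector product, p = <0, 9, -1>.

<0, 9, -1>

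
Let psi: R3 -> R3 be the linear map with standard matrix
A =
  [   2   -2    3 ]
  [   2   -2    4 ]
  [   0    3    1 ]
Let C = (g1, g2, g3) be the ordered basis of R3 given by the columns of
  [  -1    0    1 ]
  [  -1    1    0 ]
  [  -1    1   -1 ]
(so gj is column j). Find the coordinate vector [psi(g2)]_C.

[-3, -1, -2]

Compute psi(g2) = A g2 = [1, 2, 4] in standard coordinates.
Then write this in C-coordinates: solve for y in y_1 g1 + ... + y_3 g3 = [1, 2, 4].
This gives y = [-3, -1, -2], which is column 2 of [psi]_C.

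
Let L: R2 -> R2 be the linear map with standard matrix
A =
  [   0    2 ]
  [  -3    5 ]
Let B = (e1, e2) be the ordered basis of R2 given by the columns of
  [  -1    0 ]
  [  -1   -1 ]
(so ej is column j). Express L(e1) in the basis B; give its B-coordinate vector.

<2, 0>

Column 1 of [L]_B is the B-coordinate vector of L(e1).
In standard coordinates L(e1) = A e1 = <-2, -2>.
Converting to B: <-2, -2> = 2e1 + 0·e2, so the coordinate vector is <2, 0>.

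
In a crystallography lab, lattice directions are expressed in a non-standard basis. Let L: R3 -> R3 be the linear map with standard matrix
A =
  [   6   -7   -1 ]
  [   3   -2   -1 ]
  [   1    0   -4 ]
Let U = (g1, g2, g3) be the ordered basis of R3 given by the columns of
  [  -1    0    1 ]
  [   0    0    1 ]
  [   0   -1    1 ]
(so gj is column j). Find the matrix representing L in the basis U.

[[3, 0, 2], [-2, -3, 3], [-3, 1, 0]]

Let P have columns g1, ..., g3. Then [L]_U = P^(-1) A P.
Here det P = -1, so P^(-1) is integer; computing A P first and then P^(-1)(A P) gives [[3, 0, 2], [-2, -3, 3], [-3, 1, 0]].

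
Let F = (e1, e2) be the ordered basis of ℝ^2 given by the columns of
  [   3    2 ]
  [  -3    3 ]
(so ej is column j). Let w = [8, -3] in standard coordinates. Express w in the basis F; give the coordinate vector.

[2, 1]

Write w = c_1 e1 + c_2 e2 and solve for the c_i.
System: 3c_1 + 2c_2 = 8, -3c_1 + 3c_2 = -3; solving gives c_1 = 2, c_2 = 1.
Check: 2e1 + e2 = [8, -3].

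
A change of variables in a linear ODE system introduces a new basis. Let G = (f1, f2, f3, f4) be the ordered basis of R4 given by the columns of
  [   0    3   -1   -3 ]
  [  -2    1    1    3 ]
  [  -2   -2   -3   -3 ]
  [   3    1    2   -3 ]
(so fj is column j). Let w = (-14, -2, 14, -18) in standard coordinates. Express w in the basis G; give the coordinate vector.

(0, -4, -4, 2)

[w]_G is the unique c with M c = w, where M has columns f1, ..., f4.
Gaussian elimination on [M | w] yields c = (0, -4, -4, 2).
Check: 0·f1 - 4f2 - 4f3 + 2f4 = (-14, -2, 14, -18).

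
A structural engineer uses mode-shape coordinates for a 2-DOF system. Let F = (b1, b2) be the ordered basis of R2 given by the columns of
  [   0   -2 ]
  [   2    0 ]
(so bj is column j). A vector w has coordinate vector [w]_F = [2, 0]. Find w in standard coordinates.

[0, 4]

w = M [w]_F, where M has columns b1, b2.
Carrying out the matrix-vector product, w = [0, 4].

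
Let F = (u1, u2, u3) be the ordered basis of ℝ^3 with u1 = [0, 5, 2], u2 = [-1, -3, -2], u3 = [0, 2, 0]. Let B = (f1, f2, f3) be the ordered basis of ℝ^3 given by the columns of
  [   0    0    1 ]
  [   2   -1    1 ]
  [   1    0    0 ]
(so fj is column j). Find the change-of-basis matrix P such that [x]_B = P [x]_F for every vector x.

[[2, -2, 0], [-1, -2, -2], [0, -1, 0]]

Column j of P is [uj]_B, since P maps F-coordinates to B-coordinates.
Expressing u1 in B: u1 = 2f1 - f2 + 0·f3, so column 1 of P is [2, -1, 0].
Doing the same for each uj gives P = [[2, -2, 0], [-1, -2, -2], [0, -1, 0]].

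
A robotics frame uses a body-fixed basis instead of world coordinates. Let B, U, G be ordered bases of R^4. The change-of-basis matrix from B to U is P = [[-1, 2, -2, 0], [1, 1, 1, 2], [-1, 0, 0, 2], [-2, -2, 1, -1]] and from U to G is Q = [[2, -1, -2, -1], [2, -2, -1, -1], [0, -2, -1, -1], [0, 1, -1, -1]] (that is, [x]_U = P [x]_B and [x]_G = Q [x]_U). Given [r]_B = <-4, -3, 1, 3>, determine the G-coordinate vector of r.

Composing the changes, [r]_G = Q P [r]_B.
Q P = [[1, 5, -6, -5], [-1, 4, -7, -5], [1, 0, -3, -5], [4, 3, 0, 1]]; applying this to <-4, -3, 1, 3> gives <-40, -30, -22, -22>.

<-40, -30, -22, -22>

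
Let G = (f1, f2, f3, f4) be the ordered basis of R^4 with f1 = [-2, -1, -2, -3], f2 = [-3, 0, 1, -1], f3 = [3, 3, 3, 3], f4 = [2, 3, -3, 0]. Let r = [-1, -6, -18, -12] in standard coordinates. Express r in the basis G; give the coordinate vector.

[3, -3, -2, 1]

Write r = c_1 f1 + ... + c_4 f4 and solve for the c_i.
Gaussian elimination on [M | r] yields c = (3, -3, -2, 1).
Check: 3f1 - 3f2 - 2f3 + f4 = [-1, -6, -18, -12].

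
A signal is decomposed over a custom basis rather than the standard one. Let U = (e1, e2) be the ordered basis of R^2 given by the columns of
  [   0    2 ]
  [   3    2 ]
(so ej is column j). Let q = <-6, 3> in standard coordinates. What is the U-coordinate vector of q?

<3, -3>

[q]_U is the unique c with M c = q, where M has columns e1, e2.
System: 0c_1 + 2c_2 = -6, 3c_1 + 2c_2 = 3; solving gives c_1 = 3, c_2 = -3.
Check: 3e1 - 3e2 = <-6, 3>.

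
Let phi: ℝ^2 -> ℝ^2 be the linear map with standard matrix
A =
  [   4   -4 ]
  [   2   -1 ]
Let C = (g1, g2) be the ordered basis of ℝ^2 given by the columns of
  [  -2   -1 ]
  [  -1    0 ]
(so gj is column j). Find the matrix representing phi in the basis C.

[[3, 2], [-2, 0]]

The j-th column of [phi]_C is [phi(gj)]_C.
phi(g1) = A g1 = [-4, -3] = 3g1 - 2g2, so column 1 is [3, -2].
Repeating for g2 and assembling the columns gives [[3, 2], [-2, 0]].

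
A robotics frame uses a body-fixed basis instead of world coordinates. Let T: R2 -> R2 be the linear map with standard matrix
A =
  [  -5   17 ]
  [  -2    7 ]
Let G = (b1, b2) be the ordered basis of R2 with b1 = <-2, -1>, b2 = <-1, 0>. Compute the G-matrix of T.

[[3, -2], [1, -1]]

With P the matrix whose columns are b1, b2, [T]_G = P^(-1) A P.
Column by column: T(b1) = A b1 = <-7, -3>; its G-coordinates <3, 1> give column 1.
Continuing for each basis vector yields [T]_G = [[3, -2], [1, -1]].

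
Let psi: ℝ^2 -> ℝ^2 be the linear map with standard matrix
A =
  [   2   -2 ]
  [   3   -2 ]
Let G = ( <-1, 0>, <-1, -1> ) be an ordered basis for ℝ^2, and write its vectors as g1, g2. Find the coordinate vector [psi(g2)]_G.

Compute psi(g2) = A g2 = <0, -1> in standard coordinates.
Then write this in G-coordinates: solve for y in y_1 g1 + y_2 g2 = <0, -1>.
This gives y = <-1, 1>, which is column 2 of [psi]_G.

<-1, 1>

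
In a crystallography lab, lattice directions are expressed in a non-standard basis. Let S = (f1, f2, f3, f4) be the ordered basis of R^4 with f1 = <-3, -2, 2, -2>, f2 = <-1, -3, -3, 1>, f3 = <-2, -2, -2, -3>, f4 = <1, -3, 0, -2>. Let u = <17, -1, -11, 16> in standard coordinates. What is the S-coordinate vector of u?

<-4, 3, -3, 2>

We seek scalars with c_1 f1 + ... + c_4 f4 = u; equivalently solve M c = u where the columns of M are f1, ..., f4.
Row-reducing the augmented matrix [M | u] gives c = (-4, 3, -3, 2).
Check: -4f1 + 3f2 - 3f3 + 2f4 = <17, -1, -11, 16>.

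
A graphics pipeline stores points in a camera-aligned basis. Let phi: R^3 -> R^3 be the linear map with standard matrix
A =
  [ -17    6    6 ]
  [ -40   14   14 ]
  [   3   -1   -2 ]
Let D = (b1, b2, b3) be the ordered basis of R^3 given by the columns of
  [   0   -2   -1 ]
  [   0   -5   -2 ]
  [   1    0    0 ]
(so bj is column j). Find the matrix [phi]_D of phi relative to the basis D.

With P the matrix whose columns are b1, ..., b3, [phi]_D = P^(-1) A P.
Column by column: phi(b1) = A b1 = [6, 14, -2]; its D-coordinates [-2, -2, -2] give column 1.
Continuing for each basis vector yields [phi]_D = [[-2, -1, -1], [-2, -2, -2], [-2, 0, -1]].

[[-2, -1, -1], [-2, -2, -2], [-2, 0, -1]]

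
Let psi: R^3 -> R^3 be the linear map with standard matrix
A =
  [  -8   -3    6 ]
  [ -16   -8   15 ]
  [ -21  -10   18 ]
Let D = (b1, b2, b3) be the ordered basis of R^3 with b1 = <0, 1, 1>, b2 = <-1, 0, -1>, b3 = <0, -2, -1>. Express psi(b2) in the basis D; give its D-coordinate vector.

<1, -2, 0>

Compute psi(b2) = A b2 = <2, 1, 3> in standard coordinates.
Then write this in D-coordinates: solve for y in y_1 b1 + ... + y_3 b3 = <2, 1, 3>.
This gives y = <1, -2, 0>, which is column 2 of [psi]_D.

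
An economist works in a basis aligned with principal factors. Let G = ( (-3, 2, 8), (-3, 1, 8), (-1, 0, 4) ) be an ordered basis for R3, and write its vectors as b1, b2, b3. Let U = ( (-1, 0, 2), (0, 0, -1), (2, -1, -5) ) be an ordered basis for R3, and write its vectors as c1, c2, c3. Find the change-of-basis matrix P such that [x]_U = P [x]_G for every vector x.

[[-1, 1, 1], [0, -1, -2], [-2, -1, 0]]

Column j of P is [bj]_U, since P maps G-coordinates to U-coordinates.
Expressing b1 in U: b1 = -c1 + 0·c2 - 2c3, so column 1 of P is (-1, 0, -2).
Doing the same for each bj gives P = [[-1, 1, 1], [0, -1, -2], [-2, -1, 0]].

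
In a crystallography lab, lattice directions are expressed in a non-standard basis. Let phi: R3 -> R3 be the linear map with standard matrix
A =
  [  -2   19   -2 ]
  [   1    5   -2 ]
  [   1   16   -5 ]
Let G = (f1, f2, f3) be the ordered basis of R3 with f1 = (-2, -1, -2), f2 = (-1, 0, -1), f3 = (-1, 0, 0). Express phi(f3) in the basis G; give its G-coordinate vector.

(1, -1, -3)

Column 3 of [phi]_G is the G-coordinate vector of phi(f3).
In standard coordinates phi(f3) = A f3 = (2, -1, -1).
Converting to G: (2, -1, -1) = f1 - f2 - 3f3, so the coordinate vector is (1, -1, -3).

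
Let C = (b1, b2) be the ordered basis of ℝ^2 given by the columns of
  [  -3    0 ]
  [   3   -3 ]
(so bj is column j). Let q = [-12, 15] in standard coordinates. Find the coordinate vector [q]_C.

Write q = c_1 b1 + c_2 b2 and solve for the c_i.
System: -3c_1 + 0c_2 = -12, 3c_1 - 3c_2 = 15; solving gives c_1 = 4, c_2 = -1.
Check: 4b1 - b2 = [-12, 15].

[4, -1]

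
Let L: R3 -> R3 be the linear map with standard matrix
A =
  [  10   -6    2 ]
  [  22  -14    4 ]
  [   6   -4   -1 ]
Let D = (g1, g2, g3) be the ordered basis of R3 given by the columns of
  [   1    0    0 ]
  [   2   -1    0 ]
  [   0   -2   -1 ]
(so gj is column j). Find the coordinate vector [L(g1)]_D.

<-2, 2, -2>

Column 1 of [L]_D is the D-coordinate vector of L(g1).
In standard coordinates L(g1) = A g1 = <-2, -6, -2>.
Converting to D: <-2, -6, -2> = -2g1 + 2g2 - 2g3, so the coordinate vector is <-2, 2, -2>.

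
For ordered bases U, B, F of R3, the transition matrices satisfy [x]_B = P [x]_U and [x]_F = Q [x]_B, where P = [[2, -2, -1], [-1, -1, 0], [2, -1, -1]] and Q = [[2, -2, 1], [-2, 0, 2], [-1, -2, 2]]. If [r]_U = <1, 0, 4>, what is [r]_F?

<-4, 0, 0>

Apply P to get B-coordinates <-2, -1, -2>, then Q to get F-coordinates.
The result is [r]_F = <-4, 0, 0>.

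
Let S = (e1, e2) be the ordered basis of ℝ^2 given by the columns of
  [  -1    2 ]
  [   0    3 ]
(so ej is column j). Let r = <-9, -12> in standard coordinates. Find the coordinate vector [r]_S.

Write r = c_1 e1 + c_2 e2 and solve for the c_i.
System: -c_1 + 2c_2 = -9, 0c_1 + 3c_2 = -12; solving gives c_1 = 1, c_2 = -4.
Check: e1 - 4e2 = <-9, -12>.

<1, -4>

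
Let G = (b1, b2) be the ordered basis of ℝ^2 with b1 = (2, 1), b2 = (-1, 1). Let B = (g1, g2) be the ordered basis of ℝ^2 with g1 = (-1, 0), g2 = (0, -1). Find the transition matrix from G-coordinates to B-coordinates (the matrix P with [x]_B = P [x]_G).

[[-2, 1], [-1, -1]]

Column j of P is [bj]_B, since P maps G-coordinates to B-coordinates.
Expressing b1 in B: b1 = -2g1 - g2, so column 1 of P is (-2, -1).
Doing the same for each bj gives P = [[-2, 1], [-1, -1]].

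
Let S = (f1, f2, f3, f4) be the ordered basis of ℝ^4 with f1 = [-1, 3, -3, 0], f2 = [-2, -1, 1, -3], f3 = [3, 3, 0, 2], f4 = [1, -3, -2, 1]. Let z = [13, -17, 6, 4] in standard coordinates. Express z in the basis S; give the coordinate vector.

[-4, 2, 3, 4]

[z]_S is the unique c with M c = z, where M has columns f1, ..., f4.
Gaussian elimination on [M | z] yields c = (-4, 2, 3, 4).
Check: -4f1 + 2f2 + 3f3 + 4f4 = [13, -17, 6, 4].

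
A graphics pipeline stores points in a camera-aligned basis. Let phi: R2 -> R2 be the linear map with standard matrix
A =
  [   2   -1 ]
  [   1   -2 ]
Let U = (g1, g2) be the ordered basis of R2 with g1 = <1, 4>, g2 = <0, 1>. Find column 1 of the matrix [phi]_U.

<-2, 1>

Compute phi(g1) = A g1 = <-2, -7> in standard coordinates.
Then write this in U-coordinates: solve for y in y_1 g1 + y_2 g2 = <-2, -7>.
This gives y = <-2, 1>, which is column 1 of [phi]_U.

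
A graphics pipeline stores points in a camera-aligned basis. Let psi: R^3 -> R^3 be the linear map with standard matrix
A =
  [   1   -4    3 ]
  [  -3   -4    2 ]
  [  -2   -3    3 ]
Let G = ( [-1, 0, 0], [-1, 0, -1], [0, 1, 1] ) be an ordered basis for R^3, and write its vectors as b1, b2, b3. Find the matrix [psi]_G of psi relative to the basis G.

With P the matrix whose columns are b1, ..., b3, [psi]_G = P^(-1) A P.
Column by column: psi(b1) = A b1 = [-1, 3, 2]; its G-coordinates [0, 1, 3] give column 1.
Continuing for each basis vector yields [psi]_G = [[0, 2, 3], [1, 2, -2], [3, 1, -2]].

[[0, 2, 3], [1, 2, -2], [3, 1, -2]]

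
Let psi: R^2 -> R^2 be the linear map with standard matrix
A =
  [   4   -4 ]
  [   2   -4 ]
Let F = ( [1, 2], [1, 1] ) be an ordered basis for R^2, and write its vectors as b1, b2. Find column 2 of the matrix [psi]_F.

[-2, 2]

Compute psi(b2) = A b2 = [0, -2] in standard coordinates.
Then write this in F-coordinates: solve for y in y_1 b1 + y_2 b2 = [0, -2].
This gives y = [-2, 2], which is column 2 of [psi]_F.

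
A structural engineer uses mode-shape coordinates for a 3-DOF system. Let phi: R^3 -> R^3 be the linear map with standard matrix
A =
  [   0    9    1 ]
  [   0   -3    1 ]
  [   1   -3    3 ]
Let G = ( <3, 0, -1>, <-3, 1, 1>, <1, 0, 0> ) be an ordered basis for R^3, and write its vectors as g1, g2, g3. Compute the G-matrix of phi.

[[-1, 1, -1], [-1, -2, 0], [-1, 1, 3]]

Let P have columns g1, ..., g3. Then [phi]_G = P^(-1) A P.
Here det P = 1, so P^(-1) is integer; computing A P first and then P^(-1)(A P) gives [[-1, 1, -1], [-1, -2, 0], [-1, 1, 3]].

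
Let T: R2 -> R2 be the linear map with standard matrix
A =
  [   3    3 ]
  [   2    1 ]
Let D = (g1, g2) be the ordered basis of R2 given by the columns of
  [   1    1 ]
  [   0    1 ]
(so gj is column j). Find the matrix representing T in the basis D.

[[1, 3], [2, 3]]

With P the matrix whose columns are g1, g2, [T]_D = P^(-1) A P.
Column by column: T(g1) = A g1 = (3, 2); its D-coordinates (1, 2) give column 1.
Continuing for each basis vector yields [T]_D = [[1, 3], [2, 3]].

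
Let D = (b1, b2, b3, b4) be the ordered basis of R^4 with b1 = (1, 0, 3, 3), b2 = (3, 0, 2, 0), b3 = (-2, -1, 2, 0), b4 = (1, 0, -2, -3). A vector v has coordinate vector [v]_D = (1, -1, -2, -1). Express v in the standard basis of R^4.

v = M [v]_D, where M has columns b1, ..., b4.
Carrying out the matrix-vector product, v = (1, 2, -1, 6).

(1, 2, -1, 6)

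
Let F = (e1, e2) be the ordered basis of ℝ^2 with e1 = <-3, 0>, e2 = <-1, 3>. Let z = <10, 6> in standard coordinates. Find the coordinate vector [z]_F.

Write z = c_1 e1 + c_2 e2 and solve for the c_i.
System: -3c_1 - c_2 = 10, 0c_1 + 3c_2 = 6; solving gives c_1 = -4, c_2 = 2.
Check: -4e1 + 2e2 = <10, 6>.

<-4, 2>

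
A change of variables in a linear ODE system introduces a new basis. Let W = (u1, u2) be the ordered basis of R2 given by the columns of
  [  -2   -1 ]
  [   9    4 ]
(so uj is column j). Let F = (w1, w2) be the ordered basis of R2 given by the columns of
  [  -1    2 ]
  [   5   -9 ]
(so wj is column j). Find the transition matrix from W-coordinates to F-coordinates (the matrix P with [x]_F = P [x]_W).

Let M have columns uj and N have columns wj. Then for every x, N [x]_F = x = M [x]_W, so P = N^(-1) M.
Since det N = -1, N^(-1) has integer entries; multiplying gives P = [[0, -1], [-1, -1]].

[[0, -1], [-1, -1]]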